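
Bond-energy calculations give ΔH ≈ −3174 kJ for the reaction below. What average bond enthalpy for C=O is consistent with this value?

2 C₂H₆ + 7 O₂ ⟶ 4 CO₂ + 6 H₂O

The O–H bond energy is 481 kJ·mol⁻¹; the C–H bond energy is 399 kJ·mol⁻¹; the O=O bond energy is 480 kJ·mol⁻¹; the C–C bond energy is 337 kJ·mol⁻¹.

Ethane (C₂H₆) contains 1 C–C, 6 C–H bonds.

Let D be the C=O bond energy.
Σ(broken) = 2×337 + 12×399 + 7×480 = 8822
Σ(formed) = 8×D + 12×481 = 5772 + 8D
ΔH = Σ(broken) − Σ(formed) = (8822) − (5772 + 8D) = +3050 − 8D
Setting this equal to −3174 kJ gives 8D = 6224, so D = 778 kJ/mol.

D(C=O) ≈ 778 kJ/mol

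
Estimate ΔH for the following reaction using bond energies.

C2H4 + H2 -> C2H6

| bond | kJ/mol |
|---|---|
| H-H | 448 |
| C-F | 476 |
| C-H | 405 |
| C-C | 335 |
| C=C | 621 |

Bonds broken (reactants):
  C-H: 4 × 405 = 1620
  C=C: 1 × 621 = 621
  H-H: 1 × 448 = 448
  Σ(broken) = 2689 kJ
Bonds formed (products):
  C-C: 1 × 335 = 335
  C-H: 6 × 405 = 2430
  Σ(formed) = 2765 kJ
ΔH = Σ(broken) − Σ(formed) = 2689 − 2765 = −76 kJ

ΔH ≈ −76 kJ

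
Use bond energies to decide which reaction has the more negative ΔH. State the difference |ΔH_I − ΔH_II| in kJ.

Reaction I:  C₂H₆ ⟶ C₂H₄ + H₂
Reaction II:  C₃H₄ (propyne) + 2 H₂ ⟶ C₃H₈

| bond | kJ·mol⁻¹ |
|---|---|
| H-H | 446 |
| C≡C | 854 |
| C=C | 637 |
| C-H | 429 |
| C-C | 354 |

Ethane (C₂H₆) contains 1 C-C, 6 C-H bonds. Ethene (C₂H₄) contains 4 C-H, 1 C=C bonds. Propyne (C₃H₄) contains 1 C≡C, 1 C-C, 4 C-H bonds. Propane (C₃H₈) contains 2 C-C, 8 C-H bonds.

Reaction I:
  Bonds broken (reactants):
    C-C: 1 × 354 = 354
    C-H: 6 × 429 = 2574
    Σ(broken) = 2928 kJ
  Bonds formed (products):
    C-H: 4 × 429 = 1716
    C=C: 1 × 637 = 637
    H-H: 1 × 446 = 446
    Σ(formed) = 2799 kJ
  ΔH_I = 2928 − 2799 = +129 kJ
Reaction II:
  Bonds broken (reactants):
    C≡C: 1 × 854 = 854
    C-C: 1 × 354 = 354
    C-H: 4 × 429 = 1716
    H-H: 2 × 446 = 892
    Σ(broken) = 3816 kJ
  Bonds formed (products):
    C-C: 2 × 354 = 708
    C-H: 8 × 429 = 3432
    Σ(formed) = 4140 kJ
  ΔH_II = 3816 − 4140 = −324 kJ
ΔH_I − ΔH_II = +453 kJ, so reaction II has the more negative ΔH; |ΔH_I − ΔH_II| = 453 kJ.

Reaction II, by 453 kJ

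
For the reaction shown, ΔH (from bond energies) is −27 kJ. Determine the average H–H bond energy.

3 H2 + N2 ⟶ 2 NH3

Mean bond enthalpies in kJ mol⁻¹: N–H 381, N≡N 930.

D(H–H) ≈ 443 kJ/mol

Let D be the H–H bond energy.
Σ(broken) = 3×D + 1×930 = 930 + 3D
Σ(formed) = 6×381 = 2286
ΔH = Σ(broken) − Σ(formed) = (930 + 3D) − (2286) = −1356 + 3D
Setting this equal to −27 kJ gives 3D = 1329, so D = 443 kJ/mol.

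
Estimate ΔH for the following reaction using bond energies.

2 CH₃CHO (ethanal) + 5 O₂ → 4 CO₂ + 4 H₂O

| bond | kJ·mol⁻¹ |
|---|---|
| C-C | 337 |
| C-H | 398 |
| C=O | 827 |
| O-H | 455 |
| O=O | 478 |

ΔH ≈ −2354 kJ

Bonds broken (reactants):
  C-C: 2 × 337 = 674
  C-H: 8 × 398 = 3184
  C=O: 2 × 827 = 1654
  O=O: 5 × 478 = 2390
  Σ(broken) = 7902 kJ
Bonds formed (products):
  C=O: 8 × 827 = 6616
  O-H: 8 × 455 = 3640
  Σ(formed) = 10256 kJ
ΔH = Σ(broken) − Σ(formed) = 7902 − 10256 = −2354 kJ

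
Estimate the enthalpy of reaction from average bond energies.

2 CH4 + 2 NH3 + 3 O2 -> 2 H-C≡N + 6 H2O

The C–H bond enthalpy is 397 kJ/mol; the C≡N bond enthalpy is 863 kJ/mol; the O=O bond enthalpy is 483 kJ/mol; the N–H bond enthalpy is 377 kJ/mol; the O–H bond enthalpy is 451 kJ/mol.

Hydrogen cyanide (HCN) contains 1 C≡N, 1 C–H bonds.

Bonds broken (reactants):
  C–H: 8 × 397 = 3176
  N–H: 6 × 377 = 2262
  O=O: 3 × 483 = 1449
  Σ(broken) = 6887 kJ
Bonds formed (products):
  C≡N: 2 × 863 = 1726
  C–H: 2 × 397 = 794
  O–H: 12 × 451 = 5412
  Σ(formed) = 7932 kJ
ΔH = Σ(broken) − Σ(formed) = 6887 − 7932 = −1045 kJ

ΔH ≈ −1045 kJ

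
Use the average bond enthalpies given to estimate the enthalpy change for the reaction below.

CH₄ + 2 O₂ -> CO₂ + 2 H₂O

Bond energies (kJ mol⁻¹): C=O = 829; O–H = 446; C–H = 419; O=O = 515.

ΔH ≈ −736 kJ

Bonds broken (reactants):
  C–H: 4 × 419 = 1676
  O=O: 2 × 515 = 1030
  Σ(broken) = 2706 kJ
Bonds formed (products):
  C=O: 2 × 829 = 1658
  O–H: 4 × 446 = 1784
  Σ(formed) = 3442 kJ
ΔH = Σ(broken) − Σ(formed) = 2706 − 3442 = −736 kJ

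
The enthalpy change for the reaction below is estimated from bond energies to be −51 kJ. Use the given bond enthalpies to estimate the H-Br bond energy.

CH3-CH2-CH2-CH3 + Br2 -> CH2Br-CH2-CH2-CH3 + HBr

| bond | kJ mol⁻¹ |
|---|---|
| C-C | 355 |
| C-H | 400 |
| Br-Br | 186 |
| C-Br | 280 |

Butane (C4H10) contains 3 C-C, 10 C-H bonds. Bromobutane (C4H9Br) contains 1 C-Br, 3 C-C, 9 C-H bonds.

Let D be the H-Br bond energy.
Σ(broken) = 1×186 + 3×355 + 10×400 = 5251
Σ(formed) = 1×280 + 3×355 + 9×400 + 1×D = 4945 + D
ΔH = Σ(broken) − Σ(formed) = (5251) − (4945 + D) = +306 − D
Setting this equal to −51 kJ gives D = 357 kJ/mol.

D(H-Br) ≈ 357 kJ/mol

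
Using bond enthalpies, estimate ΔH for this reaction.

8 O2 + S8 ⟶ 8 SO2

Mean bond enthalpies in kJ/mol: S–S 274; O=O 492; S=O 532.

ΔH ≈ −2384 kJ

Bonds broken (reactants):
  O=O: 8 × 492 = 3936
  S–S: 8 × 274 = 2192
  Σ(broken) = 6128 kJ
Bonds formed (products):
  S=O: 16 × 532 = 8512
  Σ(formed) = 8512 kJ
ΔH = Σ(broken) − Σ(formed) = 6128 − 8512 = −2384 kJ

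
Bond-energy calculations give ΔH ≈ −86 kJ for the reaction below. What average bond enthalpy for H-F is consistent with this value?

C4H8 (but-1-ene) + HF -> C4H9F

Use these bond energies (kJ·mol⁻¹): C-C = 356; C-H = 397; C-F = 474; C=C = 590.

D(H-F) ≈ 551 kJ/mol

Let D be the H-F bond energy.
Σ(broken) = 2×356 + 8×397 + 1×590 + 1×D = 4478 + D
Σ(formed) = 3×356 + 1×474 + 9×397 = 5115
ΔH = Σ(broken) − Σ(formed) = (4478 + D) − (5115) = −637 + D
Setting this equal to −86 kJ gives D = 551 kJ/mol.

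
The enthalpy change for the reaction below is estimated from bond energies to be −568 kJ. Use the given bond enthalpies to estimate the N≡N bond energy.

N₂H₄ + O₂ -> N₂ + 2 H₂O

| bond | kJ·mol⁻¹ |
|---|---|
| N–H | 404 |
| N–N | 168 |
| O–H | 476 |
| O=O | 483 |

Let D be the N≡N bond energy.
Σ(broken) = 4×404 + 1×168 + 1×483 = 2267
Σ(formed) = 1×D + 4×476 = 1904 + D
ΔH = Σ(broken) − Σ(formed) = (2267) − (1904 + D) = +363 − D
Setting this equal to −568 kJ gives D = 931 kJ/mol.

D(N≡N) ≈ 931 kJ/mol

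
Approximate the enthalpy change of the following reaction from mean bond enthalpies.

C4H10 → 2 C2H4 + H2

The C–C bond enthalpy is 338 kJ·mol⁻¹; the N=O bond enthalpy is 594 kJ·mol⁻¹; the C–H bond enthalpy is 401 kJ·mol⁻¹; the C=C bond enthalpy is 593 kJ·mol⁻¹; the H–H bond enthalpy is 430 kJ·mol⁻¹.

Bonds broken (reactants):
  C–C: 3 × 338 = 1014
  C–H: 10 × 401 = 4010
  Σ(broken) = 5024 kJ
Bonds formed (products):
  C–H: 8 × 401 = 3208
  C=C: 2 × 593 = 1186
  H–H: 1 × 430 = 430
  Σ(formed) = 4824 kJ
ΔH = Σ(broken) − Σ(formed) = 5024 − 4824 = +200 kJ

ΔH ≈ +200 kJ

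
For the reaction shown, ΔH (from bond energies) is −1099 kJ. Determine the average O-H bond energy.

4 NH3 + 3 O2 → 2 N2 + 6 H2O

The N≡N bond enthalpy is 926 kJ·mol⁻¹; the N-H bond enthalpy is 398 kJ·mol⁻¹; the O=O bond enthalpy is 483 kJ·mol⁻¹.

D(O-H) ≈ 456 kJ/mol

Let D be the O-H bond energy.
Σ(broken) = 12×398 + 3×483 = 6225
Σ(formed) = 2×926 + 12×D = 1852 + 12D
ΔH = Σ(broken) − Σ(formed) = (6225) − (1852 + 12D) = +4373 − 12D
Setting this equal to −1099 kJ gives 12D = 5472, so D = 456 kJ/mol.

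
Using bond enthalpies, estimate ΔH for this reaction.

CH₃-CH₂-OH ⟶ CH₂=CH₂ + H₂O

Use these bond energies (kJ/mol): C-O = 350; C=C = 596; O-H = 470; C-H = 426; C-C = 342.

ΔH ≈ +52 kJ

Bonds broken (reactants):
  C-C: 1 × 342 = 342
  C-H: 5 × 426 = 2130
  C-O: 1 × 350 = 350
  O-H: 1 × 470 = 470
  Σ(broken) = 3292 kJ
Bonds formed (products):
  C-H: 4 × 426 = 1704
  C=C: 1 × 596 = 596
  O-H: 2 × 470 = 940
  Σ(formed) = 3240 kJ
ΔH = Σ(broken) − Σ(formed) = 3292 − 3240 = +52 kJ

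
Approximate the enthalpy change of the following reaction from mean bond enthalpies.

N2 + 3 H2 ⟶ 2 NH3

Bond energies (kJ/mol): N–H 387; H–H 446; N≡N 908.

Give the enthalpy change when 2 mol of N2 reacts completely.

ΔH = −152 kJ

Bonds broken (reactants):
  H–H: 3 × 446 = 1338
  N≡N: 1 × 908 = 908
  Σ(broken) = 2246 kJ
Bonds formed (products):
  N–H: 6 × 387 = 2322
  Σ(formed) = 2322 kJ
ΔH = Σ(broken) − Σ(formed) = 2246 − 2322 = −76 kJ
For 2× the reaction as written: 2 × (−76) = −152 kJ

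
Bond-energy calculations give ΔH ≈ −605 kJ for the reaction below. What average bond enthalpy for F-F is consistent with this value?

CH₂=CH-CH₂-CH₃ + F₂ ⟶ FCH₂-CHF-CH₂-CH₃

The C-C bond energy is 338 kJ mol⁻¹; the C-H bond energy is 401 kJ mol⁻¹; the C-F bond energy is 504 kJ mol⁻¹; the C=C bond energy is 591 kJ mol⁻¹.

D(F-F) ≈ 150 kJ/mol

Let D be the F-F bond energy.
Σ(broken) = 2×338 + 8×401 + 1×591 + 1×D = 4475 + D
Σ(formed) = 3×338 + 2×504 + 8×401 = 5230
ΔH = Σ(broken) − Σ(formed) = (4475 + D) − (5230) = −755 + D
Setting this equal to −605 kJ gives D = 150 kJ/mol.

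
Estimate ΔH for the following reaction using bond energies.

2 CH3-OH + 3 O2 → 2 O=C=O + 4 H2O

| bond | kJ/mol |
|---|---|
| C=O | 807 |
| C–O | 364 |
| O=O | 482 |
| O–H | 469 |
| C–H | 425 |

ΔH ≈ −1318 kJ

Bonds broken (reactants):
  C–H: 6 × 425 = 2550
  C–O: 2 × 364 = 728
  O–H: 2 × 469 = 938
  O=O: 3 × 482 = 1446
  Σ(broken) = 5662 kJ
Bonds formed (products):
  C=O: 4 × 807 = 3228
  O–H: 8 × 469 = 3752
  Σ(formed) = 6980 kJ
ΔH = Σ(broken) − Σ(formed) = 5662 − 6980 = −1318 kJ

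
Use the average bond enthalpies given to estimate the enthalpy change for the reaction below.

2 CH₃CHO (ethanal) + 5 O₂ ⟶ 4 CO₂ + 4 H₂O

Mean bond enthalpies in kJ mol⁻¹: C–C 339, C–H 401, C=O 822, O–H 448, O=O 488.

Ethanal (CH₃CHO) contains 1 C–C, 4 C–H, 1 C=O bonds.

ΔH ≈ −2190 kJ

Bonds broken (reactants):
  C–C: 2 × 339 = 678
  C–H: 8 × 401 = 3208
  C=O: 2 × 822 = 1644
  O=O: 5 × 488 = 2440
  Σ(broken) = 7970 kJ
Bonds formed (products):
  C=O: 8 × 822 = 6576
  O–H: 8 × 448 = 3584
  Σ(formed) = 10160 kJ
ΔH = Σ(broken) − Σ(formed) = 7970 − 10160 = −2190 kJ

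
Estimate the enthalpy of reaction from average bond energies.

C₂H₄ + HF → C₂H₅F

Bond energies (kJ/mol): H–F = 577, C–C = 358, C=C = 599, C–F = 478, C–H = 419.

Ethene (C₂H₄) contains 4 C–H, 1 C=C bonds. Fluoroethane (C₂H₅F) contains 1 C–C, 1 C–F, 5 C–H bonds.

Bonds broken (reactants):
  C–H: 4 × 419 = 1676
  C=C: 1 × 599 = 599
  H–F: 1 × 577 = 577
  Σ(broken) = 2852 kJ
Bonds formed (products):
  C–C: 1 × 358 = 358
  C–F: 1 × 478 = 478
  C–H: 5 × 419 = 2095
  Σ(formed) = 2931 kJ
ΔH = Σ(broken) − Σ(formed) = 2852 − 2931 = −79 kJ

ΔH ≈ −79 kJ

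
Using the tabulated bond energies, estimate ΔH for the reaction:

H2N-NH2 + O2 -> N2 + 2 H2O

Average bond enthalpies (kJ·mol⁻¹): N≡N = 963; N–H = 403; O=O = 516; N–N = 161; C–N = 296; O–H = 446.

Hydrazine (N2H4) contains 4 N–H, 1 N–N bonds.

ΔH ≈ −458 kJ

Bonds broken (reactants):
  N–H: 4 × 403 = 1612
  N–N: 1 × 161 = 161
  O=O: 1 × 516 = 516
  Σ(broken) = 2289 kJ
Bonds formed (products):
  N≡N: 1 × 963 = 963
  O–H: 4 × 446 = 1784
  Σ(formed) = 2747 kJ
ΔH = Σ(broken) − Σ(formed) = 2289 − 2747 = −458 kJ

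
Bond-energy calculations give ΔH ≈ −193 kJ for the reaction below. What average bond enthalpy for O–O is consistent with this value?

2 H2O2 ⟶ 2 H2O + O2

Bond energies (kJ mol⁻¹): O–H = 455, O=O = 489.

D(O–O) ≈ 148 kJ/mol

Let D be the O–O bond energy.
Σ(broken) = 4×455 + 2×D = 1820 + 2D
Σ(formed) = 4×455 + 1×489 = 2309
ΔH = Σ(broken) − Σ(formed) = (1820 + 2D) − (2309) = −489 + 2D
Setting this equal to −193 kJ gives 2D = 296, so D = 148 kJ/mol.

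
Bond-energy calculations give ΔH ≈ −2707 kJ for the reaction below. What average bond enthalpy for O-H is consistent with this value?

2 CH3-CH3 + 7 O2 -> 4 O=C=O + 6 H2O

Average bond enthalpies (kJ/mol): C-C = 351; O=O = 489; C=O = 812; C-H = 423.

Let D be the O-H bond energy.
Σ(broken) = 2×351 + 12×423 + 7×489 = 9201
Σ(formed) = 8×812 + 12×D = 6496 + 12D
ΔH = Σ(broken) − Σ(formed) = (9201) − (6496 + 12D) = +2705 − 12D
Setting this equal to −2707 kJ gives 12D = 5412, so D = 451 kJ/mol.

D(O-H) ≈ 451 kJ/mol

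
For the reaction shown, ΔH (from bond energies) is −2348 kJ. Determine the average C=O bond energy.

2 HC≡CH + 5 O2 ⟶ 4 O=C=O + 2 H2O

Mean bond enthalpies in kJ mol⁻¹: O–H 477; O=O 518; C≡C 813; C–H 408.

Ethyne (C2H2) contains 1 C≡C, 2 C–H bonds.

D(C=O) ≈ 786 kJ/mol

Let D be the C=O bond energy.
Σ(broken) = 2×813 + 4×408 + 5×518 = 5848
Σ(formed) = 8×D + 4×477 = 1908 + 8D
ΔH = Σ(broken) − Σ(formed) = (5848) − (1908 + 8D) = +3940 − 8D
Setting this equal to −2348 kJ gives 8D = 6288, so D = 786 kJ/mol.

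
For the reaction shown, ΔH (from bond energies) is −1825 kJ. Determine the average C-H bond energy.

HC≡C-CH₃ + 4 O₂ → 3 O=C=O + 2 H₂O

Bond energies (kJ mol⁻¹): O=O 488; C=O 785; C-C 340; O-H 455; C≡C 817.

D(C-H) ≈ 399 kJ/mol

Let D be the C-H bond energy.
Σ(broken) = 1×817 + 1×340 + 4×D + 4×488 = 3109 + 4D
Σ(formed) = 6×785 + 4×455 = 6530
ΔH = Σ(broken) − Σ(formed) = (3109 + 4D) − (6530) = −3421 + 4D
Setting this equal to −1825 kJ gives 4D = 1596, so D = 399 kJ/mol.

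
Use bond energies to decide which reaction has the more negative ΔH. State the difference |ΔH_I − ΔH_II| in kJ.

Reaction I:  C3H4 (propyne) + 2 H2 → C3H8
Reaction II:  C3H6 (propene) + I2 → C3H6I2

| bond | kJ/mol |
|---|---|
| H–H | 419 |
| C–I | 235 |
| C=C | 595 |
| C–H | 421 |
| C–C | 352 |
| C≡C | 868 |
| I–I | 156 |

Reaction I, by 259 kJ

Reaction I:
  Bonds broken (reactants):
    C≡C: 1 × 868 = 868
    C–C: 1 × 352 = 352
    C–H: 4 × 421 = 1684
    H–H: 2 × 419 = 838
    Σ(broken) = 3742 kJ
  Bonds formed (products):
    C–C: 2 × 352 = 704
    C–H: 8 × 421 = 3368
    Σ(formed) = 4072 kJ
  ΔH_I = 3742 − 4072 = −330 kJ
Reaction II:
  Bonds broken (reactants):
    C–C: 1 × 352 = 352
    C–H: 6 × 421 = 2526
    C=C: 1 × 595 = 595
    I–I: 1 × 156 = 156
    Σ(broken) = 3629 kJ
  Bonds formed (products):
    C–C: 2 × 352 = 704
    C–H: 6 × 421 = 2526
    C–I: 2 × 235 = 470
    Σ(formed) = 3700 kJ
  ΔH_II = 3629 − 3700 = −71 kJ
ΔH_I − ΔH_II = −259 kJ, so reaction I has the more negative ΔH; |ΔH_I − ΔH_II| = 259 kJ.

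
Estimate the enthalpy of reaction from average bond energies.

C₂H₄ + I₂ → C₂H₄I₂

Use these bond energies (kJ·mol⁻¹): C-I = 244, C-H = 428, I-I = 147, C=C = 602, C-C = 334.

ΔH ≈ −73 kJ

Bonds broken (reactants):
  C-H: 4 × 428 = 1712
  C=C: 1 × 602 = 602
  I-I: 1 × 147 = 147
  Σ(broken) = 2461 kJ
Bonds formed (products):
  C-C: 1 × 334 = 334
  C-H: 4 × 428 = 1712
  C-I: 2 × 244 = 488
  Σ(formed) = 2534 kJ
ΔH = Σ(broken) − Σ(formed) = 2461 − 2534 = −73 kJ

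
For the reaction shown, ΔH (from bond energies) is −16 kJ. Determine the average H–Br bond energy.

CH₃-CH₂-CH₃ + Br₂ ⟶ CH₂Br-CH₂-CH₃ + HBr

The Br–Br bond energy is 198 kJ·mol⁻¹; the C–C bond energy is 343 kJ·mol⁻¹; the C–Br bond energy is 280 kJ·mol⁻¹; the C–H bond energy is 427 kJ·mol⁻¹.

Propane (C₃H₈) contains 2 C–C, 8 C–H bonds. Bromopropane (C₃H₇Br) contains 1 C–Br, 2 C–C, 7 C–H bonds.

D(H–Br) ≈ 361 kJ/mol

Let D be the H–Br bond energy.
Σ(broken) = 1×198 + 2×343 + 8×427 = 4300
Σ(formed) = 1×280 + 2×343 + 7×427 + 1×D = 3955 + D
ΔH = Σ(broken) − Σ(formed) = (4300) − (3955 + D) = +345 − D
Setting this equal to −16 kJ gives D = 361 kJ/mol.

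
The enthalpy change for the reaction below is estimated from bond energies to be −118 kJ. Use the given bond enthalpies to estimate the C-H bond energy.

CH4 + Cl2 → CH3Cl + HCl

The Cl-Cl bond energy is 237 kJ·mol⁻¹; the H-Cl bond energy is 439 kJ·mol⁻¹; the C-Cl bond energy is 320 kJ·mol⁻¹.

Let D be the C-H bond energy.
Σ(broken) = 4×D + 1×237 = 237 + 4D
Σ(formed) = 1×320 + 3×D + 1×439 = 759 + 3D
ΔH = Σ(broken) − Σ(formed) = (237 + 4D) − (759 + 3D) = −522 + D
Setting this equal to −118 kJ gives D = 404 kJ/mol.

D(C-H) ≈ 404 kJ/mol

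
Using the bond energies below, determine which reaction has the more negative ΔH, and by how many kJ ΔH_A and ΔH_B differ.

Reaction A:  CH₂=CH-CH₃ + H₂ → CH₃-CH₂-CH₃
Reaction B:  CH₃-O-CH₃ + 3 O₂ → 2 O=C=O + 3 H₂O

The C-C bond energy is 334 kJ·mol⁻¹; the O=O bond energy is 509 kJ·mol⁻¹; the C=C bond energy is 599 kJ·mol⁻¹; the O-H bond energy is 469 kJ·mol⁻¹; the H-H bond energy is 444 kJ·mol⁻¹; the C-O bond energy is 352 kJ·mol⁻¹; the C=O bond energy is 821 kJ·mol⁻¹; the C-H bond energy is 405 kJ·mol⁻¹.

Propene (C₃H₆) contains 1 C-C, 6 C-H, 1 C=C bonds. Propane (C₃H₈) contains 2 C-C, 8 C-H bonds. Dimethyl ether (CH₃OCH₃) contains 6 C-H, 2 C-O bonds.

Reaction A:
  Bonds broken (reactants):
    C-C: 1 × 334 = 334
    C-H: 6 × 405 = 2430
    C=C: 1 × 599 = 599
    H-H: 1 × 444 = 444
    Σ(broken) = 3807 kJ
  Bonds formed (products):
    C-C: 2 × 334 = 668
    C-H: 8 × 405 = 3240
    Σ(formed) = 3908 kJ
  ΔH_A = 3807 − 3908 = −101 kJ
Reaction B:
  Bonds broken (reactants):
    C-H: 6 × 405 = 2430
    C-O: 2 × 352 = 704
    O=O: 3 × 509 = 1527
    Σ(broken) = 4661 kJ
  Bonds formed (products):
    C=O: 4 × 821 = 3284
    O-H: 6 × 469 = 2814
    Σ(formed) = 6098 kJ
  ΔH_B = 4661 − 6098 = −1437 kJ
ΔH_A − ΔH_B = +1336 kJ, so reaction B has the more negative ΔH; |ΔH_A − ΔH_B| = 1336 kJ.

Reaction B, by 1336 kJ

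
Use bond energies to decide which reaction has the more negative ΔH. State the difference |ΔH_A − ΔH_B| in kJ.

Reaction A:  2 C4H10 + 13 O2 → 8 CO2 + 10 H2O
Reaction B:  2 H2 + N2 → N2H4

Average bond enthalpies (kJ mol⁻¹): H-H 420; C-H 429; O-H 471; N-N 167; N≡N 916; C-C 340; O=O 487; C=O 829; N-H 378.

Reaction A, by 5810 kJ

Reaction A:
  Bonds broken (reactants):
    C-C: 6 × 340 = 2040
    C-H: 20 × 429 = 8580
    O=O: 13 × 487 = 6331
    Σ(broken) = 16951 kJ
  Bonds formed (products):
    C=O: 16 × 829 = 13264
    O-H: 20 × 471 = 9420
    Σ(formed) = 22684 kJ
  ΔH_A = 16951 − 22684 = −5733 kJ
Reaction B:
  Bonds broken (reactants):
    H-H: 2 × 420 = 840
    N≡N: 1 × 916 = 916
    Σ(broken) = 1756 kJ
  Bonds formed (products):
    N-H: 4 × 378 = 1512
    N-N: 1 × 167 = 167
    Σ(formed) = 1679 kJ
  ΔH_B = 1756 − 1679 = +77 kJ
ΔH_A − ΔH_B = −5810 kJ, so reaction A has the more negative ΔH; |ΔH_A − ΔH_B| = 5810 kJ.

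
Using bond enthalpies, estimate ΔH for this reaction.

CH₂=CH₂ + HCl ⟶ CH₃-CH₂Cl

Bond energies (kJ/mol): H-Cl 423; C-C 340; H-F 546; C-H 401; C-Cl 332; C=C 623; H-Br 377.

Bonds broken (reactants):
  C-H: 4 × 401 = 1604
  C=C: 1 × 623 = 623
  H-Cl: 1 × 423 = 423
  Σ(broken) = 2650 kJ
Bonds formed (products):
  C-C: 1 × 340 = 340
  C-Cl: 1 × 332 = 332
  C-H: 5 × 401 = 2005
  Σ(formed) = 2677 kJ
ΔH = Σ(broken) − Σ(formed) = 2650 − 2677 = −27 kJ

ΔH ≈ −27 kJ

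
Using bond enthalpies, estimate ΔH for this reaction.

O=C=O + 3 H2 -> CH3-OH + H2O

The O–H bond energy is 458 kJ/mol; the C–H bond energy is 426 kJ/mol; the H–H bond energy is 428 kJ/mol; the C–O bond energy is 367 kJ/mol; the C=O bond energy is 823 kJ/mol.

ΔH ≈ −89 kJ

Bonds broken (reactants):
  C=O: 2 × 823 = 1646
  H–H: 3 × 428 = 1284
  Σ(broken) = 2930 kJ
Bonds formed (products):
  C–H: 3 × 426 = 1278
  C–O: 1 × 367 = 367
  O–H: 3 × 458 = 1374
  Σ(formed) = 3019 kJ
ΔH = Σ(broken) − Σ(formed) = 2930 − 3019 = −89 kJ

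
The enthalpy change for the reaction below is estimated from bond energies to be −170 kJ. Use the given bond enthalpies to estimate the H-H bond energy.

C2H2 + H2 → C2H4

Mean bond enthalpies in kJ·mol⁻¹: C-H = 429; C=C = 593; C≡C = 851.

Let D be the H-H bond energy.
Σ(broken) = 1×851 + 2×429 + 1×D = 1709 + D
Σ(formed) = 4×429 + 1×593 = 2309
ΔH = Σ(broken) − Σ(formed) = (1709 + D) − (2309) = −600 + D
Setting this equal to −170 kJ gives D = 430 kJ/mol.

D(H-H) ≈ 430 kJ/mol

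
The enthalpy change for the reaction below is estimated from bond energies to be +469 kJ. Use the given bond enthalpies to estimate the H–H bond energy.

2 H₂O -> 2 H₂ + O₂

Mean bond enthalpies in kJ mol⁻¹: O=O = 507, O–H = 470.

D(H–H) ≈ 452 kJ/mol

Let D be the H–H bond energy.
Σ(broken) = 4×470 = 1880
Σ(formed) = 2×D + 1×507 = 507 + 2D
ΔH = Σ(broken) − Σ(formed) = (1880) − (507 + 2D) = +1373 − 2D
Setting this equal to +469 kJ gives 2D = 904, so D = 452 kJ/mol.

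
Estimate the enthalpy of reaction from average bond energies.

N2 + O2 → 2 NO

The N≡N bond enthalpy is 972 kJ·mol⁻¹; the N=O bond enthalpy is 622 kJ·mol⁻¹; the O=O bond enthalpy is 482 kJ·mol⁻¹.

Bonds broken (reactants):
  N≡N: 1 × 972 = 972
  O=O: 1 × 482 = 482
  Σ(broken) = 1454 kJ
Bonds formed (products):
  N=O: 2 × 622 = 1244
  Σ(formed) = 1244 kJ
ΔH = Σ(broken) − Σ(formed) = 1454 − 1244 = +210 kJ

ΔH ≈ +210 kJ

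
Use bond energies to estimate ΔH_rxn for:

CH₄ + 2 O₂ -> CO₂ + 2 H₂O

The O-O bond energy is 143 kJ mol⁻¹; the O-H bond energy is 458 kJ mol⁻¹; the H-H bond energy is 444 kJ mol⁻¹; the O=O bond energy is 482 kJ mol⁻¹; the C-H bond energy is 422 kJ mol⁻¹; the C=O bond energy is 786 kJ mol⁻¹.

ΔH ≈ −752 kJ

Bonds broken (reactants):
  C-H: 4 × 422 = 1688
  O=O: 2 × 482 = 964
  Σ(broken) = 2652 kJ
Bonds formed (products):
  C=O: 2 × 786 = 1572
  O-H: 4 × 458 = 1832
  Σ(formed) = 3404 kJ
ΔH = Σ(broken) − Σ(formed) = 2652 − 3404 = −752 kJ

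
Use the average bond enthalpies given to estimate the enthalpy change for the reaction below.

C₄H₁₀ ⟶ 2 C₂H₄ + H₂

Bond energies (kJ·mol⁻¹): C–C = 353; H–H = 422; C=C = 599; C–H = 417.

ΔH ≈ +273 kJ

Bonds broken (reactants):
  C–C: 3 × 353 = 1059
  C–H: 10 × 417 = 4170
  Σ(broken) = 5229 kJ
Bonds formed (products):
  C–H: 8 × 417 = 3336
  C=C: 2 × 599 = 1198
  H–H: 1 × 422 = 422
  Σ(formed) = 4956 kJ
ΔH = Σ(broken) − Σ(formed) = 5229 − 4956 = +273 kJ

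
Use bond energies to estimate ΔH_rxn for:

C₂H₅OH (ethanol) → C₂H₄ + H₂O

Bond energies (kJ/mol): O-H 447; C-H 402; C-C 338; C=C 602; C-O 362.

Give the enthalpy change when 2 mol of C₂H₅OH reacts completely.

Bonds broken (reactants):
  C-C: 1 × 338 = 338
  C-H: 5 × 402 = 2010
  C-O: 1 × 362 = 362
  O-H: 1 × 447 = 447
  Σ(broken) = 3157 kJ
Bonds formed (products):
  C-H: 4 × 402 = 1608
  C=C: 1 × 602 = 602
  O-H: 2 × 447 = 894
  Σ(formed) = 3104 kJ
ΔH = Σ(broken) − Σ(formed) = 3157 − 3104 = +53 kJ
For 2× the reaction as written: 2 × (+53) = +106 kJ

ΔH = +106 kJ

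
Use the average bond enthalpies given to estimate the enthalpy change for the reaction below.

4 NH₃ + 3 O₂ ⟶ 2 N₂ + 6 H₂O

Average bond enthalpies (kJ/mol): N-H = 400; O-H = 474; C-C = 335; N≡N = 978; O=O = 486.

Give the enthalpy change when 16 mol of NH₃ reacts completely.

Bonds broken (reactants):
  N-H: 12 × 400 = 4800
  O=O: 3 × 486 = 1458
  Σ(broken) = 6258 kJ
Bonds formed (products):
  N≡N: 2 × 978 = 1956
  O-H: 12 × 474 = 5688
  Σ(formed) = 7644 kJ
ΔH = Σ(broken) − Σ(formed) = 6258 − 7644 = −1386 kJ
For 4× the reaction as written: 4 × (−1386) = −5544 kJ

ΔH = −5544 kJ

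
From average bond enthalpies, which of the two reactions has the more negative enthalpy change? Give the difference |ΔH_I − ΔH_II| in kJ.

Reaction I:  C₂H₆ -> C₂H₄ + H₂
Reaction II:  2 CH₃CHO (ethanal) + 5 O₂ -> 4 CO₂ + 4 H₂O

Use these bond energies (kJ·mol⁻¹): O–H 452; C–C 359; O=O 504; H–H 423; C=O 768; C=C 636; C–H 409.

Reaction II, by 1832 kJ

Reaction I:
  Bonds broken (reactants):
    C–C: 1 × 359 = 359
    C–H: 6 × 409 = 2454
    Σ(broken) = 2813 kJ
  Bonds formed (products):
    C–H: 4 × 409 = 1636
    C=C: 1 × 636 = 636
    H–H: 1 × 423 = 423
    Σ(formed) = 2695 kJ
  ΔH_I = 2813 − 2695 = +118 kJ
Reaction II:
  Bonds broken (reactants):
    C–C: 2 × 359 = 718
    C–H: 8 × 409 = 3272
    C=O: 2 × 768 = 1536
    O=O: 5 × 504 = 2520
    Σ(broken) = 8046 kJ
  Bonds formed (products):
    C=O: 8 × 768 = 6144
    O–H: 8 × 452 = 3616
    Σ(formed) = 9760 kJ
  ΔH_II = 8046 − 9760 = −1714 kJ
ΔH_I − ΔH_II = +1832 kJ, so reaction II has the more negative ΔH; |ΔH_I − ΔH_II| = 1832 kJ.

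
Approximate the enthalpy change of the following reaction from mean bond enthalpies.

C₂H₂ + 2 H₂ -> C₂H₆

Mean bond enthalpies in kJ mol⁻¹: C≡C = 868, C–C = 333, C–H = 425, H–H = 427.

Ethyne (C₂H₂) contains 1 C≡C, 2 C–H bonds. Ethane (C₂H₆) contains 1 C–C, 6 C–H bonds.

Bonds broken (reactants):
  C≡C: 1 × 868 = 868
  C–H: 2 × 425 = 850
  H–H: 2 × 427 = 854
  Σ(broken) = 2572 kJ
Bonds formed (products):
  C–C: 1 × 333 = 333
  C–H: 6 × 425 = 2550
  Σ(formed) = 2883 kJ
ΔH = Σ(broken) − Σ(formed) = 2572 − 2883 = −311 kJ

ΔH ≈ −311 kJ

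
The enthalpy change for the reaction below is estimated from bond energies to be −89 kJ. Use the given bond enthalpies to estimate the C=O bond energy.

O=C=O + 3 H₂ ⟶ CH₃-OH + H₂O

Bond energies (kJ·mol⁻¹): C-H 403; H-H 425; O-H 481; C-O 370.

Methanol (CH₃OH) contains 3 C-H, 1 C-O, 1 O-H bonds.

Let D be the C=O bond energy.
Σ(broken) = 2×D + 3×425 = 1275 + 2D
Σ(formed) = 3×403 + 1×370 + 3×481 = 3022
ΔH = Σ(broken) − Σ(formed) = (1275 + 2D) − (3022) = −1747 + 2D
Setting this equal to −89 kJ gives 2D = 1658, so D = 829 kJ/mol.

D(C=O) ≈ 829 kJ/mol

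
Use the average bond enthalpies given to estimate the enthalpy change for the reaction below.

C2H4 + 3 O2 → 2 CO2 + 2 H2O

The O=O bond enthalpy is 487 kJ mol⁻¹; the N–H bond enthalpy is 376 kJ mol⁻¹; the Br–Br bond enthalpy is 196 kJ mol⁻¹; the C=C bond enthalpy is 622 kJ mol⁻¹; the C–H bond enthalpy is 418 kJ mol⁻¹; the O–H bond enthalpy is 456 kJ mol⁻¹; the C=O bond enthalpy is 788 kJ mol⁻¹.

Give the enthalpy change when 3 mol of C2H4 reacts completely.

ΔH = −3663 kJ

Bonds broken (reactants):
  C–H: 4 × 418 = 1672
  C=C: 1 × 622 = 622
  O=O: 3 × 487 = 1461
  Σ(broken) = 3755 kJ
Bonds formed (products):
  C=O: 4 × 788 = 3152
  O–H: 4 × 456 = 1824
  Σ(formed) = 4976 kJ
ΔH = Σ(broken) − Σ(formed) = 3755 − 4976 = −1221 kJ
For 3× the reaction as written: 3 × (−1221) = −3663 kJ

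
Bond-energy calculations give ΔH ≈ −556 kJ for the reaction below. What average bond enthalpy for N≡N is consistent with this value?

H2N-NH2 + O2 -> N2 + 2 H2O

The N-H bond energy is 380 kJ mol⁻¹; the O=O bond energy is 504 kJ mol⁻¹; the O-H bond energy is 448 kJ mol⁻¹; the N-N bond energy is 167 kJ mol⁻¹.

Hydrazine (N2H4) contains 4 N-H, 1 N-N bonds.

Let D be the N≡N bond energy.
Σ(broken) = 4×380 + 1×167 + 1×504 = 2191
Σ(formed) = 1×D + 4×448 = 1792 + D
ΔH = Σ(broken) − Σ(formed) = (2191) − (1792 + D) = +399 − D
Setting this equal to −556 kJ gives D = 955 kJ/mol.

D(N≡N) ≈ 955 kJ/mol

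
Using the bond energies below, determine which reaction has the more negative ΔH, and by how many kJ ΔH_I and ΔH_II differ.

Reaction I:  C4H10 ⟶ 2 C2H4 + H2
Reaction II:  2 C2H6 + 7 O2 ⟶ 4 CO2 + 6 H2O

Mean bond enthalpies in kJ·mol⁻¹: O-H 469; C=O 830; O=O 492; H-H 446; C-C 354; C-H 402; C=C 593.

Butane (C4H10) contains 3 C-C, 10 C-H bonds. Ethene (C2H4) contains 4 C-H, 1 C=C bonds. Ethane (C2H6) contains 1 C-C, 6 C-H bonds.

Reaction I:
  Bonds broken (reactants):
    C-C: 3 × 354 = 1062
    C-H: 10 × 402 = 4020
    Σ(broken) = 5082 kJ
  Bonds formed (products):
    C-H: 8 × 402 = 3216
    C=C: 2 × 593 = 1186
    H-H: 1 × 446 = 446
    Σ(formed) = 4848 kJ
  ΔH_I = 5082 − 4848 = +234 kJ
Reaction II:
  Bonds broken (reactants):
    C-C: 2 × 354 = 708
    C-H: 12 × 402 = 4824
    O=O: 7 × 492 = 3444
    Σ(broken) = 8976 kJ
  Bonds formed (products):
    C=O: 8 × 830 = 6640
    O-H: 12 × 469 = 5628
    Σ(formed) = 12268 kJ
  ΔH_II = 8976 − 12268 = −3292 kJ
ΔH_I − ΔH_II = +3526 kJ, so reaction II has the more negative ΔH; |ΔH_I − ΔH_II| = 3526 kJ.

Reaction II, by 3526 kJ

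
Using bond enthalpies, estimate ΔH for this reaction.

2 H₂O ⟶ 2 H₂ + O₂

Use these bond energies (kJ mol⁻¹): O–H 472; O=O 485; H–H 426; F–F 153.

Bonds broken (reactants):
  O–H: 4 × 472 = 1888
  Σ(broken) = 1888 kJ
Bonds formed (products):
  H–H: 2 × 426 = 852
  O=O: 1 × 485 = 485
  Σ(formed) = 1337 kJ
ΔH = Σ(broken) − Σ(formed) = 1888 − 1337 = +551 kJ

ΔH ≈ +551 kJ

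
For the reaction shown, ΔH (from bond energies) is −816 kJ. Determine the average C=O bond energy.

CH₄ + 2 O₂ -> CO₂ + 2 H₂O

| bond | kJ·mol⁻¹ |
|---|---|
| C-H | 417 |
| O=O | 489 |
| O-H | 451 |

Let D be the C=O bond energy.
Σ(broken) = 4×417 + 2×489 = 2646
Σ(formed) = 2×D + 4×451 = 1804 + 2D
ΔH = Σ(broken) − Σ(formed) = (2646) − (1804 + 2D) = +842 − 2D
Setting this equal to −816 kJ gives 2D = 1658, so D = 829 kJ/mol.

D(C=O) ≈ 829 kJ/mol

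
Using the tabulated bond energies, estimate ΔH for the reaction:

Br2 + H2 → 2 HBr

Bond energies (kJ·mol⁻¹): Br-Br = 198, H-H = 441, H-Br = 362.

ΔH ≈ −85 kJ

Bonds broken (reactants):
  Br-Br: 1 × 198 = 198
  H-H: 1 × 441 = 441
  Σ(broken) = 639 kJ
Bonds formed (products):
  H-Br: 2 × 362 = 724
  Σ(formed) = 724 kJ
ΔH = Σ(broken) − Σ(formed) = 639 − 724 = −85 kJ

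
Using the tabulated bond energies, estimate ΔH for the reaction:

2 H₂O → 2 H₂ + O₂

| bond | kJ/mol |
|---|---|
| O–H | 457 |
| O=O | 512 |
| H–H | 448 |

Bonds broken (reactants):
  O–H: 4 × 457 = 1828
  Σ(broken) = 1828 kJ
Bonds formed (products):
  H–H: 2 × 448 = 896
  O=O: 1 × 512 = 512
  Σ(formed) = 1408 kJ
ΔH = Σ(broken) − Σ(formed) = 1828 − 1408 = +420 kJ

ΔH ≈ +420 kJ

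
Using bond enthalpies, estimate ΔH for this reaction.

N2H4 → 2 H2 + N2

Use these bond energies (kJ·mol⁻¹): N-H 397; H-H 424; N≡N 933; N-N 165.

ΔH ≈ −28 kJ

Bonds broken (reactants):
  N-H: 4 × 397 = 1588
  N-N: 1 × 165 = 165
  Σ(broken) = 1753 kJ
Bonds formed (products):
  H-H: 2 × 424 = 848
  N≡N: 1 × 933 = 933
  Σ(formed) = 1781 kJ
ΔH = Σ(broken) − Σ(formed) = 1753 − 1781 = −28 kJ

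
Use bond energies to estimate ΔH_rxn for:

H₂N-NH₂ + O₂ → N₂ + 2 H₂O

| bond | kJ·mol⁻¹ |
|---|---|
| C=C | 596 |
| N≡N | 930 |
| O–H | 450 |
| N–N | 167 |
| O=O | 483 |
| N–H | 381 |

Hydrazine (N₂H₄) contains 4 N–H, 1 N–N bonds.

ΔH ≈ −556 kJ

Bonds broken (reactants):
  N–H: 4 × 381 = 1524
  N–N: 1 × 167 = 167
  O=O: 1 × 483 = 483
  Σ(broken) = 2174 kJ
Bonds formed (products):
  N≡N: 1 × 930 = 930
  O–H: 4 × 450 = 1800
  Σ(formed) = 2730 kJ
ΔH = Σ(broken) − Σ(formed) = 2174 − 2730 = −556 kJ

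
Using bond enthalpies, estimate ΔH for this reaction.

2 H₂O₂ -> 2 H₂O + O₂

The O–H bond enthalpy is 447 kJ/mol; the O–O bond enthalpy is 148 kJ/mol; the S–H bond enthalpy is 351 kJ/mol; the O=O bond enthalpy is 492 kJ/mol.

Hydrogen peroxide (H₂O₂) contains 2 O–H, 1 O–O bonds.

ΔH ≈ −196 kJ

Bonds broken (reactants):
  O–H: 4 × 447 = 1788
  O–O: 2 × 148 = 296
  Σ(broken) = 2084 kJ
Bonds formed (products):
  O–H: 4 × 447 = 1788
  O=O: 1 × 492 = 492
  Σ(formed) = 2280 kJ
ΔH = Σ(broken) − Σ(formed) = 2084 − 2280 = −196 kJ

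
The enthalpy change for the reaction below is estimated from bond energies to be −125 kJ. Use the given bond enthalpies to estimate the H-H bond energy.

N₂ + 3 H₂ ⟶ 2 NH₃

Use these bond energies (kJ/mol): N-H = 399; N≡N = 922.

D(H-H) ≈ 449 kJ/mol

Let D be the H-H bond energy.
Σ(broken) = 3×D + 1×922 = 922 + 3D
Σ(formed) = 6×399 = 2394
ΔH = Σ(broken) − Σ(formed) = (922 + 3D) − (2394) = −1472 + 3D
Setting this equal to −125 kJ gives 3D = 1347, so D = 449 kJ/mol.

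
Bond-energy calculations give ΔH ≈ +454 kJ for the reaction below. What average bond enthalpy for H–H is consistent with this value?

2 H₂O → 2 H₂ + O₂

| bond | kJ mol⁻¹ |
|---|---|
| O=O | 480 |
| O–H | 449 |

Let D be the H–H bond energy.
Σ(broken) = 4×449 = 1796
Σ(formed) = 2×D + 1×480 = 480 + 2D
ΔH = Σ(broken) − Σ(formed) = (1796) − (480 + 2D) = +1316 − 2D
Setting this equal to +454 kJ gives 2D = 862, so D = 431 kJ/mol.

D(H–H) ≈ 431 kJ/mol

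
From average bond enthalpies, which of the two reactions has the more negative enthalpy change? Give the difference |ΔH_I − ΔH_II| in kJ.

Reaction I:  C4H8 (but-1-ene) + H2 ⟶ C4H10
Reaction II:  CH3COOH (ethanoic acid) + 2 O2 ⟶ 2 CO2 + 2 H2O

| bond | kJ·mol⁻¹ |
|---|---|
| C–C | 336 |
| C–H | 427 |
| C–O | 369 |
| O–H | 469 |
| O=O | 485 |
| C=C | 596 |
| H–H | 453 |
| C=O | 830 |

Reaction II, by 800 kJ

Reaction I:
  Bonds broken (reactants):
    C–C: 2 × 336 = 672
    C–H: 8 × 427 = 3416
    C=C: 1 × 596 = 596
    H–H: 1 × 453 = 453
    Σ(broken) = 5137 kJ
  Bonds formed (products):
    C–C: 3 × 336 = 1008
    C–H: 10 × 427 = 4270
    Σ(formed) = 5278 kJ
  ΔH_I = 5137 − 5278 = −141 kJ
Reaction II:
  Bonds broken (reactants):
    C–C: 1 × 336 = 336
    C–H: 3 × 427 = 1281
    C–O: 1 × 369 = 369
    C=O: 1 × 830 = 830
    O–H: 1 × 469 = 469
    O=O: 2 × 485 = 970
    Σ(broken) = 4255 kJ
  Bonds formed (products):
    C=O: 4 × 830 = 3320
    O–H: 4 × 469 = 1876
    Σ(formed) = 5196 kJ
  ΔH_II = 4255 − 5196 = −941 kJ
ΔH_I − ΔH_II = +800 kJ, so reaction II has the more negative ΔH; |ΔH_I − ΔH_II| = 800 kJ.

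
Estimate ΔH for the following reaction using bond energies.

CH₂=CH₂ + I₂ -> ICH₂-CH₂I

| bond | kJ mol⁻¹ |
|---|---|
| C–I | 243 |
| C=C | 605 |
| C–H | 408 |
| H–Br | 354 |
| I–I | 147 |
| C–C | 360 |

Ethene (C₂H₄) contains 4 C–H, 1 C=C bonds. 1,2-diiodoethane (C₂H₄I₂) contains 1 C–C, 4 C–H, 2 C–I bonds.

ΔH ≈ −94 kJ

Bonds broken (reactants):
  C–H: 4 × 408 = 1632
  C=C: 1 × 605 = 605
  I–I: 1 × 147 = 147
  Σ(broken) = 2384 kJ
Bonds formed (products):
  C–C: 1 × 360 = 360
  C–H: 4 × 408 = 1632
  C–I: 2 × 243 = 486
  Σ(formed) = 2478 kJ
ΔH = Σ(broken) − Σ(formed) = 2384 − 2478 = −94 kJ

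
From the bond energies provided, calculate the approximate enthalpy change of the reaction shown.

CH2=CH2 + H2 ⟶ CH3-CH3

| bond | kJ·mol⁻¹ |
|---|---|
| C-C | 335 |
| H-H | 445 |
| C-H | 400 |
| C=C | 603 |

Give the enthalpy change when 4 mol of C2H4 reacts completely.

ΔH = −348 kJ

Bonds broken (reactants):
  C-H: 4 × 400 = 1600
  C=C: 1 × 603 = 603
  H-H: 1 × 445 = 445
  Σ(broken) = 2648 kJ
Bonds formed (products):
  C-C: 1 × 335 = 335
  C-H: 6 × 400 = 2400
  Σ(formed) = 2735 kJ
ΔH = Σ(broken) − Σ(formed) = 2648 − 2735 = −87 kJ
For 4× the reaction as written: 4 × (−87) = −348 kJ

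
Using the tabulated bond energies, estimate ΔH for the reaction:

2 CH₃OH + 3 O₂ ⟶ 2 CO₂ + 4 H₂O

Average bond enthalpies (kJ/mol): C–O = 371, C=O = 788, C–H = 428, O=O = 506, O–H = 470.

ΔH ≈ −1144 kJ

Bonds broken (reactants):
  C–H: 6 × 428 = 2568
  C–O: 2 × 371 = 742
  O–H: 2 × 470 = 940
  O=O: 3 × 506 = 1518
  Σ(broken) = 5768 kJ
Bonds formed (products):
  C=O: 4 × 788 = 3152
  O–H: 8 × 470 = 3760
  Σ(formed) = 6912 kJ
ΔH = Σ(broken) − Σ(formed) = 5768 − 6912 = −1144 kJ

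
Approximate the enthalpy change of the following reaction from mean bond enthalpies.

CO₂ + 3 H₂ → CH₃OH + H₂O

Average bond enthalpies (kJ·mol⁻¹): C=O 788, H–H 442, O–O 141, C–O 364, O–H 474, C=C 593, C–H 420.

Bonds broken (reactants):
  C=O: 2 × 788 = 1576
  H–H: 3 × 442 = 1326
  Σ(broken) = 2902 kJ
Bonds formed (products):
  C–H: 3 × 420 = 1260
  C–O: 1 × 364 = 364
  O–H: 3 × 474 = 1422
  Σ(formed) = 3046 kJ
ΔH = Σ(broken) − Σ(formed) = 2902 − 3046 = −144 kJ

ΔH ≈ −144 kJ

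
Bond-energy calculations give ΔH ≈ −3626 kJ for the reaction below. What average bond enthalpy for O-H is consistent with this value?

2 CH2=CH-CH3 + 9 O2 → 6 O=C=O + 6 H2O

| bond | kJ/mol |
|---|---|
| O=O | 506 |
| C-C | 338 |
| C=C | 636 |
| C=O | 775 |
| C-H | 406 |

D(O-H) ≈ 475 kJ/mol

Let D be the O-H bond energy.
Σ(broken) = 2×338 + 12×406 + 2×636 + 9×506 = 11374
Σ(formed) = 12×775 + 12×D = 9300 + 12D
ΔH = Σ(broken) − Σ(formed) = (11374) − (9300 + 12D) = +2074 − 12D
Setting this equal to −3626 kJ gives 12D = 5700, so D = 475 kJ/mol.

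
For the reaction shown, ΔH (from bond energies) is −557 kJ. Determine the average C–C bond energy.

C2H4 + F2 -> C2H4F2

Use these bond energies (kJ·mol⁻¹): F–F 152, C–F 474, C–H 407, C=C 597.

D(C–C) ≈ 358 kJ/mol

Let D be the C–C bond energy.
Σ(broken) = 4×407 + 1×597 + 1×152 = 2377
Σ(formed) = 1×D + 2×474 + 4×407 = 2576 + D
ΔH = Σ(broken) − Σ(formed) = (2377) − (2576 + D) = −199 − D
Setting this equal to −557 kJ gives D = 358 kJ/mol.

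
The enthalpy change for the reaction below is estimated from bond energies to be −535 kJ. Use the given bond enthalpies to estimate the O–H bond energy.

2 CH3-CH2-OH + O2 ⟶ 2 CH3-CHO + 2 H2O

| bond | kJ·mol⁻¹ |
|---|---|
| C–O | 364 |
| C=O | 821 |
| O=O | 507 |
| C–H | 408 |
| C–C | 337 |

D(O–H) ≈ 472 kJ/mol

Let D be the O–H bond energy.
Σ(broken) = 2×337 + 10×408 + 2×364 + 2×D + 1×507 = 5989 + 2D
Σ(formed) = 2×337 + 8×408 + 2×821 + 4×D = 5580 + 4D
ΔH = Σ(broken) − Σ(formed) = (5989 + 2D) − (5580 + 4D) = +409 − 2D
Setting this equal to −535 kJ gives 2D = 944, so D = 472 kJ/mol.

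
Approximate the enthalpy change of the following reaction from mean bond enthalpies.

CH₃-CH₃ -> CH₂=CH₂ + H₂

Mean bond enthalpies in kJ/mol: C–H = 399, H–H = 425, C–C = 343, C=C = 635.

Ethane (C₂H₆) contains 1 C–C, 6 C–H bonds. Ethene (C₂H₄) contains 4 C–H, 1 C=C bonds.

Bonds broken (reactants):
  C–C: 1 × 343 = 343
  C–H: 6 × 399 = 2394
  Σ(broken) = 2737 kJ
Bonds formed (products):
  C–H: 4 × 399 = 1596
  C=C: 1 × 635 = 635
  H–H: 1 × 425 = 425
  Σ(formed) = 2656 kJ
ΔH = Σ(broken) − Σ(formed) = 2737 − 2656 = +81 kJ

ΔH ≈ +81 kJ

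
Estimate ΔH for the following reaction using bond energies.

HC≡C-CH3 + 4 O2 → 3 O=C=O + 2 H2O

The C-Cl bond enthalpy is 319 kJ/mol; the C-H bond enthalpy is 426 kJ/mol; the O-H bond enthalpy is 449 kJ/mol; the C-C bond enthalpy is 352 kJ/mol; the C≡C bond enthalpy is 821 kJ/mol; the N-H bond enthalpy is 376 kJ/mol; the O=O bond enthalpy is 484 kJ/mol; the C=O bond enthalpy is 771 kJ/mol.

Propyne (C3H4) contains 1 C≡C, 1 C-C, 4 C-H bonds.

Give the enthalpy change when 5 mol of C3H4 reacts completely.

Bonds broken (reactants):
  C≡C: 1 × 821 = 821
  C-C: 1 × 352 = 352
  C-H: 4 × 426 = 1704
  O=O: 4 × 484 = 1936
  Σ(broken) = 4813 kJ
Bonds formed (products):
  C=O: 6 × 771 = 4626
  O-H: 4 × 449 = 1796
  Σ(formed) = 6422 kJ
ΔH = Σ(broken) − Σ(formed) = 4813 − 6422 = −1609 kJ
For 5× the reaction as written: 5 × (−1609) = −8045 kJ

ΔH = −8045 kJ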